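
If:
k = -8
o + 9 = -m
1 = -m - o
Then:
No Solution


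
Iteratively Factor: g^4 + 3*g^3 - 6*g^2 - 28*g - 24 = (g + 2)*(g^3 + g^2 - 8*g - 12) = (g + 2)^2*(g^2 - g - 6) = (g + 2)^3*(g - 3)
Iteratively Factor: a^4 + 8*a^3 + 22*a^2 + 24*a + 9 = (a + 1)*(a^3 + 7*a^2 + 15*a + 9) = (a + 1)^2*(a^2 + 6*a + 9) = (a + 1)^2*(a + 3)*(a + 3)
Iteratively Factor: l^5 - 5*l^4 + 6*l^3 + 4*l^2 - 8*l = (l - 2)*(l^4 - 3*l^3 + 4*l) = (l - 2)*(l + 1)*(l^3 - 4*l^2 + 4*l) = (l - 2)^2*(l + 1)*(l^2 - 2*l) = (l - 2)^3*(l + 1)*(l)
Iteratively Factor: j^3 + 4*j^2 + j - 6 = (j + 2)*(j^2 + 2*j - 3) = (j + 2)*(j + 3)*(j - 1)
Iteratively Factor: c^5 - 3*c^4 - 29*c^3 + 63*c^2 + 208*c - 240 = (c - 4)*(c^4 + c^3 - 25*c^2 - 37*c + 60) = (c - 4)*(c + 3)*(c^3 - 2*c^2 - 19*c + 20) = (c - 4)*(c - 1)*(c + 3)*(c^2 - c - 20) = (c - 5)*(c - 4)*(c - 1)*(c + 3)*(c + 4)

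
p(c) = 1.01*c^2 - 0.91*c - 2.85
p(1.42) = -2.11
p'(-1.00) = -2.93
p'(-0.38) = -1.68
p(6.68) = 36.14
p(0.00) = -2.85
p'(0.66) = 0.42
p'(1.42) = 1.96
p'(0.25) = -0.40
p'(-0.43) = -1.78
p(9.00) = 70.77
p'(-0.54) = -2.00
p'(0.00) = -0.91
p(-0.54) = -2.06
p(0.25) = -3.01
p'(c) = 2.02*c - 0.91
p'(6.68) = 12.58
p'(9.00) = 17.27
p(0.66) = -3.01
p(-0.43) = -2.27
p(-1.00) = -0.93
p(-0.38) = -2.36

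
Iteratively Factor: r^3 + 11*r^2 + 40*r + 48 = (r + 4)*(r^2 + 7*r + 12) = (r + 4)^2*(r + 3)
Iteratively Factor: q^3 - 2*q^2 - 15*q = (q + 3)*(q^2 - 5*q) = (q - 5)*(q + 3)*(q)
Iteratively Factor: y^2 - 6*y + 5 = (y - 5)*(y - 1)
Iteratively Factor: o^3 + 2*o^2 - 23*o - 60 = (o - 5)*(o^2 + 7*o + 12) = (o - 5)*(o + 3)*(o + 4)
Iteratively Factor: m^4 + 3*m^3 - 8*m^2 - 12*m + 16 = (m + 4)*(m^3 - m^2 - 4*m + 4) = (m - 1)*(m + 4)*(m^2 - 4) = (m - 2)*(m - 1)*(m + 4)*(m + 2)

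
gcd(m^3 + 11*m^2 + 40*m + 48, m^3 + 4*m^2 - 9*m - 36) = m^2 + 7*m + 12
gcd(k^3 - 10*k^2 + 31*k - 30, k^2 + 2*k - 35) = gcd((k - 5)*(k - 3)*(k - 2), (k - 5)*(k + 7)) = k - 5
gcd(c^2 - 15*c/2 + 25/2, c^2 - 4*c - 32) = 1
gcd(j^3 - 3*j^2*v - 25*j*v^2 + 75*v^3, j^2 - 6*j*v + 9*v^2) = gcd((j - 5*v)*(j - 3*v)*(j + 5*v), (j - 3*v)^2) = -j + 3*v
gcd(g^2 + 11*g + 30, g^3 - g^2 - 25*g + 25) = g + 5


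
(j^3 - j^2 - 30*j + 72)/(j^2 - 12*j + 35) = (j^3 - j^2 - 30*j + 72)/(j^2 - 12*j + 35)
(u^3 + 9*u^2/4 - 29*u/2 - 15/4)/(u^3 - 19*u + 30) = (u + 1/4)/(u - 2)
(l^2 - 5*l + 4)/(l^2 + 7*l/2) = 2*(l^2 - 5*l + 4)/(l*(2*l + 7))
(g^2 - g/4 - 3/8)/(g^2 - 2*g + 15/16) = 2*(2*g + 1)/(4*g - 5)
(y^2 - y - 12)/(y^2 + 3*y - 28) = (y + 3)/(y + 7)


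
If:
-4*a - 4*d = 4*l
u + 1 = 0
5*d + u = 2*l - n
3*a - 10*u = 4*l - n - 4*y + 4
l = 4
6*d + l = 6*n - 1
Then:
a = -193/36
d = 49/36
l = 4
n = 79/36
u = -1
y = 215/36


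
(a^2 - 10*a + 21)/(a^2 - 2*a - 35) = (a - 3)/(a + 5)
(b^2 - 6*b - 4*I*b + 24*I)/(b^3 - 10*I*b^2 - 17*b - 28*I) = (b - 6)/(b^2 - 6*I*b + 7)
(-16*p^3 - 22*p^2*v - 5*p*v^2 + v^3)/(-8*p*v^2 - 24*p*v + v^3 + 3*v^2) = (2*p^2 + 3*p*v + v^2)/(v*(v + 3))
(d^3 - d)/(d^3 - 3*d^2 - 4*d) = (d - 1)/(d - 4)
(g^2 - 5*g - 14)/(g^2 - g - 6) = (g - 7)/(g - 3)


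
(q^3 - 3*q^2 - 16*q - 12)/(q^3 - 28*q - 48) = (q + 1)/(q + 4)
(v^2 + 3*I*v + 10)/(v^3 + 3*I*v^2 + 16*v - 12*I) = (v + 5*I)/(v^2 + 5*I*v + 6)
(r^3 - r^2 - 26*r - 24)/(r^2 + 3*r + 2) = (r^2 - 2*r - 24)/(r + 2)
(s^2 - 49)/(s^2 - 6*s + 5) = (s^2 - 49)/(s^2 - 6*s + 5)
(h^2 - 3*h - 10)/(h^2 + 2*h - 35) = (h + 2)/(h + 7)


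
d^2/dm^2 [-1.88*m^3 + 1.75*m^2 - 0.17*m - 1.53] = 3.5 - 11.28*m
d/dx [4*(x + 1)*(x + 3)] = 8*x + 16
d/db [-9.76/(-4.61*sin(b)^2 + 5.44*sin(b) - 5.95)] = (53.0944 - 89.9872*sin(b))*cos(b)/(4.61*sin(b)^2 - 5.44*sin(b) + 5.95)^2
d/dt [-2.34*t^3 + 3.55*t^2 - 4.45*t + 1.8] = -7.02*t^2 + 7.1*t - 4.45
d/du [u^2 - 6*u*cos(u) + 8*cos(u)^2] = 6*u*sin(u) + 2*u - 8*sin(2*u) - 6*cos(u)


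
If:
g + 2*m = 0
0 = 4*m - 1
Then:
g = -1/2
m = 1/4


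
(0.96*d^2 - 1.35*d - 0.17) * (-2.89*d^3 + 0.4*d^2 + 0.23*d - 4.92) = -2.7744*d^5 + 4.2855*d^4 + 0.1721*d^3 - 5.1017*d^2 + 6.6029*d + 0.8364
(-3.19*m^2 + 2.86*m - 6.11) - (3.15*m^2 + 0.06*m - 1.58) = -6.34*m^2 + 2.8*m - 4.53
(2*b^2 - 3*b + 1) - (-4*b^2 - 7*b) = 6*b^2 + 4*b + 1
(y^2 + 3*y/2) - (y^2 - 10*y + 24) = 23*y/2 - 24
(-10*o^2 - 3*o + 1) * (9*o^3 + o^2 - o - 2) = -90*o^5 - 37*o^4 + 16*o^3 + 24*o^2 + 5*o - 2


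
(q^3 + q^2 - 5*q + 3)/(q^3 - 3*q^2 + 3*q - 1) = (q + 3)/(q - 1)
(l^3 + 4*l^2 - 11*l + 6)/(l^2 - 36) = (l^2 - 2*l + 1)/(l - 6)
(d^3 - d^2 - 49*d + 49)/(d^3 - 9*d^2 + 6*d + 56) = (d^2 + 6*d - 7)/(d^2 - 2*d - 8)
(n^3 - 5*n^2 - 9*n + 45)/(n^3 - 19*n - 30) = (n - 3)/(n + 2)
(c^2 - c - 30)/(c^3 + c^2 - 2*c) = (c^2 - c - 30)/(c*(c^2 + c - 2))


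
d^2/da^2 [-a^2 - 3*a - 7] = -2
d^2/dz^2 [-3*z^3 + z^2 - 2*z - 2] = 2 - 18*z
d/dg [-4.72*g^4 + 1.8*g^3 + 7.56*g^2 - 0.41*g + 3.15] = -18.88*g^3 + 5.4*g^2 + 15.12*g - 0.41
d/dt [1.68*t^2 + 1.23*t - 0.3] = 3.36*t + 1.23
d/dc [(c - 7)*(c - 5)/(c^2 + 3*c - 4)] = 3*(5*c^2 - 26*c - 19)/(c^4 + 6*c^3 + c^2 - 24*c + 16)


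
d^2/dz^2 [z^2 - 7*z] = 2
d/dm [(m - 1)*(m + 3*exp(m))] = 3*m*exp(m) + 2*m - 1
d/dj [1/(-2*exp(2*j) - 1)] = 4*exp(2*j)/(2*exp(2*j) + 1)^2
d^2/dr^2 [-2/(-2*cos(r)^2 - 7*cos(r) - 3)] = 2*(-16*sin(r)^4 + 33*sin(r)^2 + 147*cos(r)/2 - 21*cos(3*r)/2 + 69)/(-2*sin(r)^2 + 7*cos(r) + 5)^3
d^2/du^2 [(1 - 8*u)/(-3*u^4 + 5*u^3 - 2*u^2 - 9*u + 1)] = 2*(432*u^7 - 1050*u^6 + 969*u^5 - 1092*u^4 + 658*u^3 - 135*u^2 + 9*u - 11)/(27*u^12 - 135*u^11 + 279*u^10 - 62*u^9 - 651*u^8 + 1029*u^7 + 86*u^6 - 1209*u^5 + 753*u^4 + 606*u^3 - 237*u^2 + 27*u - 1)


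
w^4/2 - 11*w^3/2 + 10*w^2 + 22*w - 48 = (w/2 + 1)*(w - 8)*(w - 3)*(w - 2)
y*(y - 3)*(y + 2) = y^3 - y^2 - 6*y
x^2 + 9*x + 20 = (x + 4)*(x + 5)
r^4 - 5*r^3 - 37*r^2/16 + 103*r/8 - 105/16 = (r - 5)*(r - 1)*(r - 3/4)*(r + 7/4)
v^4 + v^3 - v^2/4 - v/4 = v*(v - 1/2)*(v + 1/2)*(v + 1)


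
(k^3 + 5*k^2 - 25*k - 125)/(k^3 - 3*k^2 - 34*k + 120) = (k^2 + 10*k + 25)/(k^2 + 2*k - 24)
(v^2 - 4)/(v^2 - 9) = (v^2 - 4)/(v^2 - 9)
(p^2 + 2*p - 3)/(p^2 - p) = (p + 3)/p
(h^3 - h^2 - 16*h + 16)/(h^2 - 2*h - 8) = (h^2 + 3*h - 4)/(h + 2)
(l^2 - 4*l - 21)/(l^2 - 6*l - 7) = (l + 3)/(l + 1)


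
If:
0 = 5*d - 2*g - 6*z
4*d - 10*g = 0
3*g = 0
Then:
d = 0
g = 0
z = 0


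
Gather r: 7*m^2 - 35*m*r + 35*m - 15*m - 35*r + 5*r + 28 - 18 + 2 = 7*m^2 + 20*m + r*(-35*m - 30) + 12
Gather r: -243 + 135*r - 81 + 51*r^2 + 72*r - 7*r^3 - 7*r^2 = -7*r^3 + 44*r^2 + 207*r - 324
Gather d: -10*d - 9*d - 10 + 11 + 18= 19 - 19*d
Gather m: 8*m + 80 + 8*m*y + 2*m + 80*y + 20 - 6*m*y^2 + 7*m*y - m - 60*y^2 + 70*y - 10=m*(-6*y^2 + 15*y + 9) - 60*y^2 + 150*y + 90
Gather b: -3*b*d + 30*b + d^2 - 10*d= b*(30 - 3*d) + d^2 - 10*d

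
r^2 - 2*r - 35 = (r - 7)*(r + 5)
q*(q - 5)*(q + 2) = q^3 - 3*q^2 - 10*q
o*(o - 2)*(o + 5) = o^3 + 3*o^2 - 10*o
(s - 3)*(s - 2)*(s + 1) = s^3 - 4*s^2 + s + 6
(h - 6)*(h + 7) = h^2 + h - 42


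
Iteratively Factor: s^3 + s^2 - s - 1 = (s - 1)*(s^2 + 2*s + 1) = (s - 1)*(s + 1)*(s + 1)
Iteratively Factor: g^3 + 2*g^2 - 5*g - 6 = (g + 3)*(g^2 - g - 2) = (g - 2)*(g + 3)*(g + 1)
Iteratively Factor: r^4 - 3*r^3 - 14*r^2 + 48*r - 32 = (r + 4)*(r^3 - 7*r^2 + 14*r - 8) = (r - 1)*(r + 4)*(r^2 - 6*r + 8) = (r - 4)*(r - 1)*(r + 4)*(r - 2)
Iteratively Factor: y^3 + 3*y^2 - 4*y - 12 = (y - 2)*(y^2 + 5*y + 6) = (y - 2)*(y + 2)*(y + 3)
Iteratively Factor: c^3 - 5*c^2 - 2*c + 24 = (c - 3)*(c^2 - 2*c - 8) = (c - 4)*(c - 3)*(c + 2)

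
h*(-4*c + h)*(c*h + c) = -4*c^2*h^2 - 4*c^2*h + c*h^3 + c*h^2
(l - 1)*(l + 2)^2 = l^3 + 3*l^2 - 4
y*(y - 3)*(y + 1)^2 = y^4 - y^3 - 5*y^2 - 3*y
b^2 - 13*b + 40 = (b - 8)*(b - 5)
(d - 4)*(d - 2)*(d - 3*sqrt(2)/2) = d^3 - 6*d^2 - 3*sqrt(2)*d^2/2 + 8*d + 9*sqrt(2)*d - 12*sqrt(2)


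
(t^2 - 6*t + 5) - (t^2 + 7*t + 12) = -13*t - 7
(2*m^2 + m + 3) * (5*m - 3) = 10*m^3 - m^2 + 12*m - 9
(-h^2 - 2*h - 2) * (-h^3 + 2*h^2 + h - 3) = h^5 - 3*h^3 - 3*h^2 + 4*h + 6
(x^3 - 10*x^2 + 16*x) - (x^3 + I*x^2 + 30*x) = -10*x^2 - I*x^2 - 14*x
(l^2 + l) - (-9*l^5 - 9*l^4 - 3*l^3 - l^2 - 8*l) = 9*l^5 + 9*l^4 + 3*l^3 + 2*l^2 + 9*l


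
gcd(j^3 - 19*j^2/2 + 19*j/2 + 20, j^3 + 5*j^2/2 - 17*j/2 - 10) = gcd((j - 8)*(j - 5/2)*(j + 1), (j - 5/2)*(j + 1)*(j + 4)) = j^2 - 3*j/2 - 5/2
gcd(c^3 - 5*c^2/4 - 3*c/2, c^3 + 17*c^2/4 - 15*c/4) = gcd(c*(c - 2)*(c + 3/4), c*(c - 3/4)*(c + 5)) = c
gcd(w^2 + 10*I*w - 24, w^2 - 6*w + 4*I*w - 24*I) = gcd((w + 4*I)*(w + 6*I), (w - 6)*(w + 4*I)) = w + 4*I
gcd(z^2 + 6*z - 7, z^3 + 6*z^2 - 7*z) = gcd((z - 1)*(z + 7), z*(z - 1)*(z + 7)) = z^2 + 6*z - 7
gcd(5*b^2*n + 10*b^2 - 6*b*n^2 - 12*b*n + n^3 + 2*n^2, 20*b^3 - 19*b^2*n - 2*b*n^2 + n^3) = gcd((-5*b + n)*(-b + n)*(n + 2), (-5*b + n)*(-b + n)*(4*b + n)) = 5*b^2 - 6*b*n + n^2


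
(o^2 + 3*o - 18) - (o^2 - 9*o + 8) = 12*o - 26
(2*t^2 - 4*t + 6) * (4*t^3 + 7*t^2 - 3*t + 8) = 8*t^5 - 2*t^4 - 10*t^3 + 70*t^2 - 50*t + 48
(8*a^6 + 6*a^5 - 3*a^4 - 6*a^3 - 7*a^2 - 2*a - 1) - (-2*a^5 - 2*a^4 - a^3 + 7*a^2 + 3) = 8*a^6 + 8*a^5 - a^4 - 5*a^3 - 14*a^2 - 2*a - 4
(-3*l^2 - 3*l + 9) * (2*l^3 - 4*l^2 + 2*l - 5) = -6*l^5 + 6*l^4 + 24*l^3 - 27*l^2 + 33*l - 45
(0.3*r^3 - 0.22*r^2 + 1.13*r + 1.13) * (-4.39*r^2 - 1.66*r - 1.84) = -1.317*r^5 + 0.4678*r^4 - 5.1475*r^3 - 6.4317*r^2 - 3.955*r - 2.0792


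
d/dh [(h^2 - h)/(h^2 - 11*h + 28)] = 2*(-5*h^2 + 28*h - 14)/(h^4 - 22*h^3 + 177*h^2 - 616*h + 784)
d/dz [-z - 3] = -1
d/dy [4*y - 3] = 4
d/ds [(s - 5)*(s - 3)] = 2*s - 8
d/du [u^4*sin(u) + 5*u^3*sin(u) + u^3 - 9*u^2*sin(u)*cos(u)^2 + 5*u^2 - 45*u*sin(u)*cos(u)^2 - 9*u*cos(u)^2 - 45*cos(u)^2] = u^4*cos(u) + 4*u^3*sin(u) + 5*u^3*cos(u) + 15*u^2*sin(u) - 9*u^2*cos(u)/4 - 27*u^2*cos(3*u)/4 + 3*u^2 - 9*u*sin(u)/2 + 9*u*sin(2*u) - 9*u*sin(3*u)/2 - 45*u*cos(u)/4 - 135*u*cos(3*u)/4 + 10*u - 45*sin(u)/4 + 45*sin(2*u) - 45*sin(3*u)/4 - 9*cos(2*u)/2 - 9/2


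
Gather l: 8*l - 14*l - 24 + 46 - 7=15 - 6*l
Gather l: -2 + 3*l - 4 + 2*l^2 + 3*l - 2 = 2*l^2 + 6*l - 8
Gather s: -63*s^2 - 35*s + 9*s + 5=-63*s^2 - 26*s + 5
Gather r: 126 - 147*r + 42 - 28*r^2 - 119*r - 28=-28*r^2 - 266*r + 140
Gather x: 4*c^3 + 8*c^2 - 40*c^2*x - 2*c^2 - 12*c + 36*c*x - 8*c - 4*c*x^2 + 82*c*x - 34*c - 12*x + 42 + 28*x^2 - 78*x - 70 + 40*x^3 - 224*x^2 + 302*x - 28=4*c^3 + 6*c^2 - 54*c + 40*x^3 + x^2*(-4*c - 196) + x*(-40*c^2 + 118*c + 212) - 56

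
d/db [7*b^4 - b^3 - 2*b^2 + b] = 28*b^3 - 3*b^2 - 4*b + 1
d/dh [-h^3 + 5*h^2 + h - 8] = -3*h^2 + 10*h + 1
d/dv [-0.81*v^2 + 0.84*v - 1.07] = 0.84 - 1.62*v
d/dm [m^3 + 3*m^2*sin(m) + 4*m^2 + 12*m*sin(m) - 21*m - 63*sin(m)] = 3*m^2*cos(m) + 3*m^2 + 6*m*sin(m) + 12*m*cos(m) + 8*m + 12*sin(m) - 63*cos(m) - 21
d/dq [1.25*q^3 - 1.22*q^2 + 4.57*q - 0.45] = 3.75*q^2 - 2.44*q + 4.57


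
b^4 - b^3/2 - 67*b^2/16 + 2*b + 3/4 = (b - 2)*(b - 3/4)*(b + 1/4)*(b + 2)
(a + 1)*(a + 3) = a^2 + 4*a + 3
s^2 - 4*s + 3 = (s - 3)*(s - 1)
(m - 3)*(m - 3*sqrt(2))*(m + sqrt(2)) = m^3 - 3*m^2 - 2*sqrt(2)*m^2 - 6*m + 6*sqrt(2)*m + 18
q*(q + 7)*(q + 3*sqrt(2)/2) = q^3 + 3*sqrt(2)*q^2/2 + 7*q^2 + 21*sqrt(2)*q/2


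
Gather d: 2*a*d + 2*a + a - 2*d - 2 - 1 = 3*a + d*(2*a - 2) - 3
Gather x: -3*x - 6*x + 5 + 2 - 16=-9*x - 9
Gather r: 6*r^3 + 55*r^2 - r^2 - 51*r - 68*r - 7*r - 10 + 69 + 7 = 6*r^3 + 54*r^2 - 126*r + 66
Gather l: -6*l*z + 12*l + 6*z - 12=l*(12 - 6*z) + 6*z - 12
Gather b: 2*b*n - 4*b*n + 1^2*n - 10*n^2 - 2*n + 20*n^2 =-2*b*n + 10*n^2 - n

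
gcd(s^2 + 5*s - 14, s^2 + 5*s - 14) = s^2 + 5*s - 14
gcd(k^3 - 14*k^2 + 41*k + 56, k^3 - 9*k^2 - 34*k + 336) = k^2 - 15*k + 56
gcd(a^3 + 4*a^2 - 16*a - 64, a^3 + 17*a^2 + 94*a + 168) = a + 4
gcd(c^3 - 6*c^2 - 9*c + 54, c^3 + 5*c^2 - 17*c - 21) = c - 3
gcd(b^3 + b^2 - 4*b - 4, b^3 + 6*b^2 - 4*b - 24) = b^2 - 4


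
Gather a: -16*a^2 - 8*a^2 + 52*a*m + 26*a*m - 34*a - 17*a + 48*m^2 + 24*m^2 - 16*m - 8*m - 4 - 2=-24*a^2 + a*(78*m - 51) + 72*m^2 - 24*m - 6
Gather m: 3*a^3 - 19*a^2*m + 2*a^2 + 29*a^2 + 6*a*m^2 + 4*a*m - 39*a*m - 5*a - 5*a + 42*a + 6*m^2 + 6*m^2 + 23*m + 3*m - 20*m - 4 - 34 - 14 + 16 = 3*a^3 + 31*a^2 + 32*a + m^2*(6*a + 12) + m*(-19*a^2 - 35*a + 6) - 36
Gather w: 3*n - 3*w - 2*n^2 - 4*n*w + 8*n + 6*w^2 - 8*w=-2*n^2 + 11*n + 6*w^2 + w*(-4*n - 11)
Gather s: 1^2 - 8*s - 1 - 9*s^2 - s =-9*s^2 - 9*s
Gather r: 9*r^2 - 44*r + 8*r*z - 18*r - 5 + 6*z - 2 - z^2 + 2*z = 9*r^2 + r*(8*z - 62) - z^2 + 8*z - 7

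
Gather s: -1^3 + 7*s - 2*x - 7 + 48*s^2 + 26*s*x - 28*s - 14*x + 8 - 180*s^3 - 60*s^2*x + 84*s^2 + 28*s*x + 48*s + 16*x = -180*s^3 + s^2*(132 - 60*x) + s*(54*x + 27)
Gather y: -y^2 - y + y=-y^2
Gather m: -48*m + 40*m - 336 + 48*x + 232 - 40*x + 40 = -8*m + 8*x - 64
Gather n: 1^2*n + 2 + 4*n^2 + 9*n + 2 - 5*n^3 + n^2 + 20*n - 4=-5*n^3 + 5*n^2 + 30*n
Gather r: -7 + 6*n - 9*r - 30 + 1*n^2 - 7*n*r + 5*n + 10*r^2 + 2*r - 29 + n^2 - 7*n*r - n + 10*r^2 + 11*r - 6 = 2*n^2 + 10*n + 20*r^2 + r*(4 - 14*n) - 72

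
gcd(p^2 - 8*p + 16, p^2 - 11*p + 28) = p - 4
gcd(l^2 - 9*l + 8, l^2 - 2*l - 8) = 1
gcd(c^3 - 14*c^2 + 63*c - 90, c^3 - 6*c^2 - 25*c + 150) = c^2 - 11*c + 30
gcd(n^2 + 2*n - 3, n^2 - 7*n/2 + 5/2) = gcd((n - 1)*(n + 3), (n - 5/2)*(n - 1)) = n - 1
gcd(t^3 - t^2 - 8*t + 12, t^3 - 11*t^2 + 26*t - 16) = t - 2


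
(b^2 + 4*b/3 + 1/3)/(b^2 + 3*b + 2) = (b + 1/3)/(b + 2)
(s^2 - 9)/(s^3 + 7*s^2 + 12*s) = (s - 3)/(s*(s + 4))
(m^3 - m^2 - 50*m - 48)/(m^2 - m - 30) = (-m^3 + m^2 + 50*m + 48)/(-m^2 + m + 30)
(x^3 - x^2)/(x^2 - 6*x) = x*(x - 1)/(x - 6)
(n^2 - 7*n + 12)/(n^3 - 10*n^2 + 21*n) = (n - 4)/(n*(n - 7))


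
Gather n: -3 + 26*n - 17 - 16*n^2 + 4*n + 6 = -16*n^2 + 30*n - 14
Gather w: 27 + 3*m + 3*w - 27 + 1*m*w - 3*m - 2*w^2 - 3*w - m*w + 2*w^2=0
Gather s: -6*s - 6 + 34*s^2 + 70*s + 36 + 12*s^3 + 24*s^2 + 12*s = 12*s^3 + 58*s^2 + 76*s + 30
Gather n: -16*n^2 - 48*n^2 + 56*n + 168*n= -64*n^2 + 224*n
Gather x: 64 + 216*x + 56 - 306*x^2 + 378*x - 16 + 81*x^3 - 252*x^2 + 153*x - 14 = 81*x^3 - 558*x^2 + 747*x + 90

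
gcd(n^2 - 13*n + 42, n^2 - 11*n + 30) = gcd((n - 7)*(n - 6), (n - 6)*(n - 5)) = n - 6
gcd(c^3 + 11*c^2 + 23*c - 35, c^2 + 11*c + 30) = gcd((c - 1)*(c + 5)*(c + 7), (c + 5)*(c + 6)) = c + 5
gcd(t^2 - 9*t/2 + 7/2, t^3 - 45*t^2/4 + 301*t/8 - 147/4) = t - 7/2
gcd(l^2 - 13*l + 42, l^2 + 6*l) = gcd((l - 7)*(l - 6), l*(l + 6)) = 1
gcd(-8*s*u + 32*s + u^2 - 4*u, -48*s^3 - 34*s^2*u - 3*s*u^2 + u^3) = 8*s - u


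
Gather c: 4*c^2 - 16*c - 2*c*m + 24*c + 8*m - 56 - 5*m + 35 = 4*c^2 + c*(8 - 2*m) + 3*m - 21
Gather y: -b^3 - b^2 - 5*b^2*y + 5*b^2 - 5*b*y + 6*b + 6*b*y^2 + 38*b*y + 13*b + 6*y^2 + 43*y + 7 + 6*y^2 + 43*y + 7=-b^3 + 4*b^2 + 19*b + y^2*(6*b + 12) + y*(-5*b^2 + 33*b + 86) + 14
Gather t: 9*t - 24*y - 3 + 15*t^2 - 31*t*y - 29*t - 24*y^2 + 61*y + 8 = 15*t^2 + t*(-31*y - 20) - 24*y^2 + 37*y + 5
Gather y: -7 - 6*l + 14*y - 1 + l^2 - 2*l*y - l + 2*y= l^2 - 7*l + y*(16 - 2*l) - 8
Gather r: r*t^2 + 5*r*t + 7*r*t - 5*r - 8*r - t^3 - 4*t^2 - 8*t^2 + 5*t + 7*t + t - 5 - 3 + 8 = r*(t^2 + 12*t - 13) - t^3 - 12*t^2 + 13*t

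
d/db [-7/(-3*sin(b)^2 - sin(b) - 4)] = -7*(6*sin(b) + 1)*cos(b)/(3*sin(b)^2 + sin(b) + 4)^2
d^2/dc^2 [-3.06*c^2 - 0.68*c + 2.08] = -6.12000000000000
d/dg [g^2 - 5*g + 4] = 2*g - 5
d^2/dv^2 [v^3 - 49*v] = 6*v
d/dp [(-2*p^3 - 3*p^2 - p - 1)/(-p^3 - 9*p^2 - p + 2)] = (15*p^4 + 2*p^3 - 21*p^2 - 30*p - 3)/(p^6 + 18*p^5 + 83*p^4 + 14*p^3 - 35*p^2 - 4*p + 4)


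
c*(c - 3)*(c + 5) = c^3 + 2*c^2 - 15*c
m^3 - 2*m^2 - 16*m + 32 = (m - 4)*(m - 2)*(m + 4)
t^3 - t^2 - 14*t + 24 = (t - 3)*(t - 2)*(t + 4)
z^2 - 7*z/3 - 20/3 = (z - 4)*(z + 5/3)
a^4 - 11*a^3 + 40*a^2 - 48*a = a*(a - 4)^2*(a - 3)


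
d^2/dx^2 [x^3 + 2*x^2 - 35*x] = 6*x + 4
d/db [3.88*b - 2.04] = 3.88000000000000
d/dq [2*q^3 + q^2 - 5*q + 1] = 6*q^2 + 2*q - 5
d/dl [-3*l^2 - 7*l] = -6*l - 7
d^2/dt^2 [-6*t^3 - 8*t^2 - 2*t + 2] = -36*t - 16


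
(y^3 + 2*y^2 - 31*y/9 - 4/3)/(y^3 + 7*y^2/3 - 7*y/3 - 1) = (y - 4/3)/(y - 1)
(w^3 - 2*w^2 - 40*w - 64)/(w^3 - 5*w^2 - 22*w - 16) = (w + 4)/(w + 1)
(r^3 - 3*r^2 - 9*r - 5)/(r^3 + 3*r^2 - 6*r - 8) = (r^2 - 4*r - 5)/(r^2 + 2*r - 8)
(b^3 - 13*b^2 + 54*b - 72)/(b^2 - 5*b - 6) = (b^2 - 7*b + 12)/(b + 1)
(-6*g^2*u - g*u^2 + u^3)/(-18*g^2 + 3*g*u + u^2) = u*(2*g + u)/(6*g + u)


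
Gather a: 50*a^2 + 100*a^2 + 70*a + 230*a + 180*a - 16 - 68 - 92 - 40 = 150*a^2 + 480*a - 216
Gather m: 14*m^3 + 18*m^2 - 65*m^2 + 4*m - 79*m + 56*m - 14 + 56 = 14*m^3 - 47*m^2 - 19*m + 42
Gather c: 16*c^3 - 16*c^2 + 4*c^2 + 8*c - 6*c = 16*c^3 - 12*c^2 + 2*c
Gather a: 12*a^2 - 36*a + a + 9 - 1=12*a^2 - 35*a + 8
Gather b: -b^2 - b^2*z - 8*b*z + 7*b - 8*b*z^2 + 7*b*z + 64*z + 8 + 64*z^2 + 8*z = b^2*(-z - 1) + b*(-8*z^2 - z + 7) + 64*z^2 + 72*z + 8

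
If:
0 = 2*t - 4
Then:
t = 2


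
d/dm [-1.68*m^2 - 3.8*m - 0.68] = -3.36*m - 3.8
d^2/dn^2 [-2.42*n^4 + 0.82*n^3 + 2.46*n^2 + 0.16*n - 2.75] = -29.04*n^2 + 4.92*n + 4.92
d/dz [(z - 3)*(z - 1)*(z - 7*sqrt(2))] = 3*z^2 - 14*sqrt(2)*z - 8*z + 3 + 28*sqrt(2)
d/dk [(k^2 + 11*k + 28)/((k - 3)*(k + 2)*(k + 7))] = (-k^2 - 8*k - 2)/(k^4 - 2*k^3 - 11*k^2 + 12*k + 36)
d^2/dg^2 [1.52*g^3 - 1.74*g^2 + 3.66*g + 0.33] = 9.12*g - 3.48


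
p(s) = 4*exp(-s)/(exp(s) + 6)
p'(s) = -4*exp(-s)/(exp(s) + 6) - 4/(exp(s) + 6)^2 = 8*(-exp(s) - 3)*exp(-s)/(exp(2*s) + 12*exp(s) + 36)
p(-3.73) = 27.68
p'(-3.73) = -27.79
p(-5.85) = 231.38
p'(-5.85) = -231.49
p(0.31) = 0.40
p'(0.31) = -0.47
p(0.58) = 0.29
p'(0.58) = -0.35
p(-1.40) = 2.60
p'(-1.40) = -2.70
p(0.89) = 0.19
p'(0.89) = -0.25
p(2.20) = 0.03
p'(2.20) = -0.05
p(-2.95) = 12.63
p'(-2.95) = -12.74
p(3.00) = 0.01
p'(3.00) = -0.01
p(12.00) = 0.00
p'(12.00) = 0.00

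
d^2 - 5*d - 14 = (d - 7)*(d + 2)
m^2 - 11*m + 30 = (m - 6)*(m - 5)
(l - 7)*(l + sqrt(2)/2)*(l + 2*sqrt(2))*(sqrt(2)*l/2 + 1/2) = sqrt(2)*l^4/2 - 7*sqrt(2)*l^3/2 + 3*l^3 - 21*l^2 + 9*sqrt(2)*l^2/4 - 63*sqrt(2)*l/4 + l - 7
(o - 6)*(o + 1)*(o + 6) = o^3 + o^2 - 36*o - 36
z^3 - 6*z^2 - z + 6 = (z - 6)*(z - 1)*(z + 1)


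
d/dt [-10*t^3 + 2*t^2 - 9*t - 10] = -30*t^2 + 4*t - 9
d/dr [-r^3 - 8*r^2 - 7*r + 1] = -3*r^2 - 16*r - 7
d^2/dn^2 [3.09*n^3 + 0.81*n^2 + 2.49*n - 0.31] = 18.54*n + 1.62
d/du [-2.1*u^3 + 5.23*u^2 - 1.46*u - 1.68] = -6.3*u^2 + 10.46*u - 1.46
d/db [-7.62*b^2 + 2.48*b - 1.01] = 2.48 - 15.24*b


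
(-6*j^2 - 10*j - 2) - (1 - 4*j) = -6*j^2 - 6*j - 3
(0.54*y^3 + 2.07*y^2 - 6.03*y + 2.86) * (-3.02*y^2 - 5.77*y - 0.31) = -1.6308*y^5 - 9.3672*y^4 + 6.0993*y^3 + 25.5142*y^2 - 14.6329*y - 0.8866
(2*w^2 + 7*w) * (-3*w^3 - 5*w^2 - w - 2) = -6*w^5 - 31*w^4 - 37*w^3 - 11*w^2 - 14*w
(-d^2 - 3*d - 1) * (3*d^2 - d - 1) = -3*d^4 - 8*d^3 + d^2 + 4*d + 1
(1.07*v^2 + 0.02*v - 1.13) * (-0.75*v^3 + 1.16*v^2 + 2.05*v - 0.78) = -0.8025*v^5 + 1.2262*v^4 + 3.0642*v^3 - 2.1044*v^2 - 2.3321*v + 0.8814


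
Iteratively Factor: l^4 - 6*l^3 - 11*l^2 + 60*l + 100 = (l - 5)*(l^3 - l^2 - 16*l - 20) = (l - 5)^2*(l^2 + 4*l + 4) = (l - 5)^2*(l + 2)*(l + 2)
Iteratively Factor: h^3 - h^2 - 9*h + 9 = (h - 3)*(h^2 + 2*h - 3) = (h - 3)*(h - 1)*(h + 3)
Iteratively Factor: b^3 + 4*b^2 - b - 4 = (b + 1)*(b^2 + 3*b - 4) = (b + 1)*(b + 4)*(b - 1)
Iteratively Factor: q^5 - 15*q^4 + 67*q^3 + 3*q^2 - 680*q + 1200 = (q + 3)*(q^4 - 18*q^3 + 121*q^2 - 360*q + 400) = (q - 5)*(q + 3)*(q^3 - 13*q^2 + 56*q - 80) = (q - 5)*(q - 4)*(q + 3)*(q^2 - 9*q + 20) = (q - 5)^2*(q - 4)*(q + 3)*(q - 4)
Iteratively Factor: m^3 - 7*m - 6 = (m - 3)*(m^2 + 3*m + 2) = (m - 3)*(m + 1)*(m + 2)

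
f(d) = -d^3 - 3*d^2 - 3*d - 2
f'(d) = -3*d^2 - 6*d - 3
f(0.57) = -4.87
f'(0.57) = -7.39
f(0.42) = -3.86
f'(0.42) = -6.05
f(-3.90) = 23.39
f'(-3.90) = -25.23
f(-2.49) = 2.31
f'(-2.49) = -6.66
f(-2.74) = 4.27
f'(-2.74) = -9.08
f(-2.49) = 2.31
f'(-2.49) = -6.66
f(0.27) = -3.05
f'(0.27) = -4.84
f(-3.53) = 15.19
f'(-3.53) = -19.20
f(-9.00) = 511.00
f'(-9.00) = -192.00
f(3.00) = -65.00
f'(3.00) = -48.00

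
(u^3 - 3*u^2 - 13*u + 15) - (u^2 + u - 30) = u^3 - 4*u^2 - 14*u + 45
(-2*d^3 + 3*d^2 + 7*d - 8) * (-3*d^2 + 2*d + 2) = 6*d^5 - 13*d^4 - 19*d^3 + 44*d^2 - 2*d - 16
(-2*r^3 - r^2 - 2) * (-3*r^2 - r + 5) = 6*r^5 + 5*r^4 - 9*r^3 + r^2 + 2*r - 10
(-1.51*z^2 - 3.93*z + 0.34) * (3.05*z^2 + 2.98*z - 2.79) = -4.6055*z^4 - 16.4863*z^3 - 6.4615*z^2 + 11.9779*z - 0.9486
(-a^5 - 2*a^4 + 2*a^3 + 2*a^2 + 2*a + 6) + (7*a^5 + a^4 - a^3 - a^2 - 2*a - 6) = 6*a^5 - a^4 + a^3 + a^2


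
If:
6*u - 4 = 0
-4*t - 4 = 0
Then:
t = -1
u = 2/3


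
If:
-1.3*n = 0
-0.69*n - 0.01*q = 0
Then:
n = 0.00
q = 0.00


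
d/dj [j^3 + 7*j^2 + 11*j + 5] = 3*j^2 + 14*j + 11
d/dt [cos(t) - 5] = -sin(t)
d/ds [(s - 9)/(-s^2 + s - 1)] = (-s^2 + s + (s - 9)*(2*s - 1) - 1)/(s^2 - s + 1)^2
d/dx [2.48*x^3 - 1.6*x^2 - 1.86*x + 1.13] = 7.44*x^2 - 3.2*x - 1.86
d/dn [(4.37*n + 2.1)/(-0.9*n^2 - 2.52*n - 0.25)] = (3.933*n^2 + 3.78*n + 4.1995)/(0.81*n^4 + 4.536*n^3 + 6.8004*n^2 + 1.26*n + 0.0625)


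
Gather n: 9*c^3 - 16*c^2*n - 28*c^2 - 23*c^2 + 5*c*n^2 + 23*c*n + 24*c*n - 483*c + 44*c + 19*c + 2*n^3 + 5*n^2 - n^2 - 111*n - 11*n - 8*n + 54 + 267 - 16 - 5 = 9*c^3 - 51*c^2 - 420*c + 2*n^3 + n^2*(5*c + 4) + n*(-16*c^2 + 47*c - 130) + 300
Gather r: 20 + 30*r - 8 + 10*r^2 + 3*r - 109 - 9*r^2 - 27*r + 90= r^2 + 6*r - 7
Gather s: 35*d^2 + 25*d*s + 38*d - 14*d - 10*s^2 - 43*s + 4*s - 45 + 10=35*d^2 + 24*d - 10*s^2 + s*(25*d - 39) - 35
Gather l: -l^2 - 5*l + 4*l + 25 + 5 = -l^2 - l + 30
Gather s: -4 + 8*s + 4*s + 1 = 12*s - 3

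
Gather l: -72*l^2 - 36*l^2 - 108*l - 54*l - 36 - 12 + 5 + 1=-108*l^2 - 162*l - 42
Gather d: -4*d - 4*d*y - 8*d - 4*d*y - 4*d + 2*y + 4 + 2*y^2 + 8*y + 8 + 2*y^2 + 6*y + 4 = d*(-8*y - 16) + 4*y^2 + 16*y + 16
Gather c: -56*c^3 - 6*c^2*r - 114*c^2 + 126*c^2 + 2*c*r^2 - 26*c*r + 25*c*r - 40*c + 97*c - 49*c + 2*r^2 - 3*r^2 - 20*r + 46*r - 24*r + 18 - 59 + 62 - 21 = -56*c^3 + c^2*(12 - 6*r) + c*(2*r^2 - r + 8) - r^2 + 2*r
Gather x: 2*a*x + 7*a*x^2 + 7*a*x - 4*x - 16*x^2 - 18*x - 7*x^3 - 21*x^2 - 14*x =-7*x^3 + x^2*(7*a - 37) + x*(9*a - 36)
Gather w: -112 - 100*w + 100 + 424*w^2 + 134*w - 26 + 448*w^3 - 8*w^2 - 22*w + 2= 448*w^3 + 416*w^2 + 12*w - 36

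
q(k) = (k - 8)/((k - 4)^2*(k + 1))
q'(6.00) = 0.12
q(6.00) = -0.07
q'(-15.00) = 0.00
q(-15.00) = 0.00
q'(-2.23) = 0.22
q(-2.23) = 0.21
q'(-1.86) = 0.47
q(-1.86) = 0.33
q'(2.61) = -0.75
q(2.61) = -0.77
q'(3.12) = -2.79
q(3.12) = -1.53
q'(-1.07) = 73.44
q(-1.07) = 5.04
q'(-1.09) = 44.42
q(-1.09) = 3.90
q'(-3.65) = 0.04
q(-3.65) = 0.08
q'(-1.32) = 3.49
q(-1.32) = 1.03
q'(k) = -(k - 8)/((k - 4)^2*(k + 1)^2) - 2*(k - 8)/((k - 4)^3*(k + 1)) + 1/((k - 4)^2*(k + 1))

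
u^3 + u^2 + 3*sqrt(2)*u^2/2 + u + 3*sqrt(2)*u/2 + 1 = (u + 1)*(u + sqrt(2)/2)*(u + sqrt(2))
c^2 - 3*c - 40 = (c - 8)*(c + 5)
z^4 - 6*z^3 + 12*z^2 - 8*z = z*(z - 2)^3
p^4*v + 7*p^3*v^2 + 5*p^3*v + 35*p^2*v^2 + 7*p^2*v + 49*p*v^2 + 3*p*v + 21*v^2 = (p + 1)*(p + 3)*(p + 7*v)*(p*v + v)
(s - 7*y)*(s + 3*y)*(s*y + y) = s^3*y - 4*s^2*y^2 + s^2*y - 21*s*y^3 - 4*s*y^2 - 21*y^3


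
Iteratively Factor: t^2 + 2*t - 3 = (t + 3)*(t - 1)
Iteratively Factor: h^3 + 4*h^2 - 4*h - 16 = (h + 2)*(h^2 + 2*h - 8) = (h - 2)*(h + 2)*(h + 4)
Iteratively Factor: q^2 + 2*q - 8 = (q + 4)*(q - 2)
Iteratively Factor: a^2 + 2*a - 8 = (a + 4)*(a - 2)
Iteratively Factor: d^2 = (d)*(d)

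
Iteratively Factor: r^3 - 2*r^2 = (r)*(r^2 - 2*r) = r^2*(r - 2)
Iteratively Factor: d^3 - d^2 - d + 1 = (d - 1)*(d^2 - 1) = (d - 1)^2*(d + 1)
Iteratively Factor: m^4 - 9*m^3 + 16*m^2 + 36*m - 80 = (m + 2)*(m^3 - 11*m^2 + 38*m - 40) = (m - 5)*(m + 2)*(m^2 - 6*m + 8) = (m - 5)*(m - 4)*(m + 2)*(m - 2)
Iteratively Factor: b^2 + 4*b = (b)*(b + 4)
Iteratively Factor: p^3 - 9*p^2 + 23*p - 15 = (p - 1)*(p^2 - 8*p + 15) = (p - 3)*(p - 1)*(p - 5)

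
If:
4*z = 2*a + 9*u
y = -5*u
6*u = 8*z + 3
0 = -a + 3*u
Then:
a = -3/8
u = -1/8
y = 5/8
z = -15/32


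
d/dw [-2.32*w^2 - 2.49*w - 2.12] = -4.64*w - 2.49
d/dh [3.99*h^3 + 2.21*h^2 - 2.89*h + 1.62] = 11.97*h^2 + 4.42*h - 2.89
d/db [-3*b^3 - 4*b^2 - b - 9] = -9*b^2 - 8*b - 1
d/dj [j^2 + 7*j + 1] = 2*j + 7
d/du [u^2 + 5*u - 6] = 2*u + 5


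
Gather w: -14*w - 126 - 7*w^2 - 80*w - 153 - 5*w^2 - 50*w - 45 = -12*w^2 - 144*w - 324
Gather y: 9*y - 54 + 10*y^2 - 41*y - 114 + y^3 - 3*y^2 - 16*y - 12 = y^3 + 7*y^2 - 48*y - 180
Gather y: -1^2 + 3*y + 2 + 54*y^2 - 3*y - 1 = 54*y^2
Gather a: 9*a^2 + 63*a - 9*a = 9*a^2 + 54*a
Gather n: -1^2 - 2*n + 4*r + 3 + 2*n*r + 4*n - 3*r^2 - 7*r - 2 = n*(2*r + 2) - 3*r^2 - 3*r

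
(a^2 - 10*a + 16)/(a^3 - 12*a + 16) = (a - 8)/(a^2 + 2*a - 8)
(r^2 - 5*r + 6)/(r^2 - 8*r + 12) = (r - 3)/(r - 6)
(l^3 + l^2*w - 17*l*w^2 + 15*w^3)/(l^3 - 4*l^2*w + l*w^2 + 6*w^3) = (-l^2 - 4*l*w + 5*w^2)/(-l^2 + l*w + 2*w^2)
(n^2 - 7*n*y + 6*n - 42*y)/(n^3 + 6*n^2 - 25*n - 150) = (n - 7*y)/(n^2 - 25)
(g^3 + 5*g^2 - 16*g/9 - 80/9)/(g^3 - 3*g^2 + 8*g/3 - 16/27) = 3*(3*g^2 + 19*g + 20)/(9*g^2 - 15*g + 4)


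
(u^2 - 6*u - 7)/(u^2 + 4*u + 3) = (u - 7)/(u + 3)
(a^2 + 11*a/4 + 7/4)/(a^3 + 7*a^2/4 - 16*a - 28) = (a + 1)/(a^2 - 16)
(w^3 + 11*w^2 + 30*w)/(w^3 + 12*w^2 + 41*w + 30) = w/(w + 1)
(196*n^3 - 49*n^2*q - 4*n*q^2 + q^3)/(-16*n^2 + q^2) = (-49*n^2 + q^2)/(4*n + q)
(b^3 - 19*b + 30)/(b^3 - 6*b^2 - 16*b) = (-b^3 + 19*b - 30)/(b*(-b^2 + 6*b + 16))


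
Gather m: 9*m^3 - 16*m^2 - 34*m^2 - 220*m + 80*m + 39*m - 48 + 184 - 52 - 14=9*m^3 - 50*m^2 - 101*m + 70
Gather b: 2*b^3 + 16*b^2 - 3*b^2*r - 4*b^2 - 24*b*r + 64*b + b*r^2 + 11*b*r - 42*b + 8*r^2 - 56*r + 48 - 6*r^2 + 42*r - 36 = 2*b^3 + b^2*(12 - 3*r) + b*(r^2 - 13*r + 22) + 2*r^2 - 14*r + 12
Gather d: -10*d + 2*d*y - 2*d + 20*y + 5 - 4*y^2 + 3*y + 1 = d*(2*y - 12) - 4*y^2 + 23*y + 6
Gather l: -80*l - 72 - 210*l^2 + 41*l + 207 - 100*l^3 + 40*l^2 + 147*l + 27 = -100*l^3 - 170*l^2 + 108*l + 162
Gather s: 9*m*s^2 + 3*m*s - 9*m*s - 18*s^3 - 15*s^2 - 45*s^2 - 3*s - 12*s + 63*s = -18*s^3 + s^2*(9*m - 60) + s*(48 - 6*m)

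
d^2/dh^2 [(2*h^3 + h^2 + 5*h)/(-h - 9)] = 4*(-h^3 - 27*h^2 - 243*h - 18)/(h^3 + 27*h^2 + 243*h + 729)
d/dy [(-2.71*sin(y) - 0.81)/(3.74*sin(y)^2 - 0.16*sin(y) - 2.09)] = (10.1354*sin(y)^2 + 6.0588*sin(y) + 5.5343)*cos(y)/(13.9876*sin(y)^4 - 1.1968*sin(y)^3 - 15.6076*sin(y)^2 + 0.6688*sin(y) + 4.3681)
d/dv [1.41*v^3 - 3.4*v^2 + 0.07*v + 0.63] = 4.23*v^2 - 6.8*v + 0.07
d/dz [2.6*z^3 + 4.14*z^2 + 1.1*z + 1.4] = 7.8*z^2 + 8.28*z + 1.1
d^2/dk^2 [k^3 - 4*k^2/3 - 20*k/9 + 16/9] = 6*k - 8/3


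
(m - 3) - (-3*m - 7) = 4*m + 4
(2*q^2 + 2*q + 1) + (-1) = 2*q^2 + 2*q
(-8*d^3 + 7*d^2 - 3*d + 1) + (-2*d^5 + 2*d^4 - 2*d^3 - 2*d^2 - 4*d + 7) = -2*d^5 + 2*d^4 - 10*d^3 + 5*d^2 - 7*d + 8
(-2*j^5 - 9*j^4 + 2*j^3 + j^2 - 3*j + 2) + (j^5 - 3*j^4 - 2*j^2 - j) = -j^5 - 12*j^4 + 2*j^3 - j^2 - 4*j + 2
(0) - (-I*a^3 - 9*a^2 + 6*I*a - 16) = I*a^3 + 9*a^2 - 6*I*a + 16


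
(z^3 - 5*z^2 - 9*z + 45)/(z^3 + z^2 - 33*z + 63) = (z^2 - 2*z - 15)/(z^2 + 4*z - 21)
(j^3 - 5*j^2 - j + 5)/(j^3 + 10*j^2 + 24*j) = (j^3 - 5*j^2 - j + 5)/(j*(j^2 + 10*j + 24))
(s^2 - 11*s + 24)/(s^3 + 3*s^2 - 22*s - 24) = (s^2 - 11*s + 24)/(s^3 + 3*s^2 - 22*s - 24)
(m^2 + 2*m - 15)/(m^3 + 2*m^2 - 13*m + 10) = (m - 3)/(m^2 - 3*m + 2)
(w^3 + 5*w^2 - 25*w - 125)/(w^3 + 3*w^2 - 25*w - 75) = (w + 5)/(w + 3)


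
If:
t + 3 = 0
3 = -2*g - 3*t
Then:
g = 3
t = -3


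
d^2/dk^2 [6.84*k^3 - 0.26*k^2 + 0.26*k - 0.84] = 41.04*k - 0.52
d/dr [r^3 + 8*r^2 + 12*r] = 3*r^2 + 16*r + 12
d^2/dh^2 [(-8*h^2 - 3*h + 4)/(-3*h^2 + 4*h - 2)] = 2*(123*h^3 - 252*h^2 + 90*h + 16)/(27*h^6 - 108*h^5 + 198*h^4 - 208*h^3 + 132*h^2 - 48*h + 8)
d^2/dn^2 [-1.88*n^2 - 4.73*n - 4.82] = -3.76000000000000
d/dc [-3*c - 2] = -3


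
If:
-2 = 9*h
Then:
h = -2/9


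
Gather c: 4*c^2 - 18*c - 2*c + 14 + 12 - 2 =4*c^2 - 20*c + 24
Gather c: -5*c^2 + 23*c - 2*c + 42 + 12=-5*c^2 + 21*c + 54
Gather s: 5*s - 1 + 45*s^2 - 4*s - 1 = 45*s^2 + s - 2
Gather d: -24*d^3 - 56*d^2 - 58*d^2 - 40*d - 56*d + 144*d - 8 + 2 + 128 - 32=-24*d^3 - 114*d^2 + 48*d + 90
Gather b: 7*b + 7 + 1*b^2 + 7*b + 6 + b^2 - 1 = 2*b^2 + 14*b + 12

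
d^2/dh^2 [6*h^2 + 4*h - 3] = 12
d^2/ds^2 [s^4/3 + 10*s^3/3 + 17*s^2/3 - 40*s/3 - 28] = 4*s^2 + 20*s + 34/3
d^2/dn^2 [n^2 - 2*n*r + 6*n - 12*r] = 2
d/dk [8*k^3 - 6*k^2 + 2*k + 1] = 24*k^2 - 12*k + 2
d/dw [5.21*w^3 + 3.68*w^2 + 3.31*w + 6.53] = 15.63*w^2 + 7.36*w + 3.31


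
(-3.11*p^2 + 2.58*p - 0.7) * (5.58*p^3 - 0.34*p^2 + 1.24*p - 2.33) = -17.3538*p^5 + 15.4538*p^4 - 8.6396*p^3 + 10.6835*p^2 - 6.8794*p + 1.631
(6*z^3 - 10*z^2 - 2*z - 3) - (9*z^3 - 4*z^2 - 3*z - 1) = -3*z^3 - 6*z^2 + z - 2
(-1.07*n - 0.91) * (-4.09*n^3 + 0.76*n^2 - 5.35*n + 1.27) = 4.3763*n^4 + 2.9087*n^3 + 5.0329*n^2 + 3.5096*n - 1.1557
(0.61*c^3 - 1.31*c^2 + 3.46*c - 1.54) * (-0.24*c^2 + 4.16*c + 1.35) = -0.1464*c^5 + 2.852*c^4 - 5.4565*c^3 + 12.9947*c^2 - 1.7354*c - 2.079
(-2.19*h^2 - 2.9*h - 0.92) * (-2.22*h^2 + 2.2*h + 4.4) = 4.8618*h^4 + 1.62*h^3 - 13.9736*h^2 - 14.784*h - 4.048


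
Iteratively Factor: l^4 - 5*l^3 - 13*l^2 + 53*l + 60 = (l + 3)*(l^3 - 8*l^2 + 11*l + 20) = (l - 5)*(l + 3)*(l^2 - 3*l - 4) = (l - 5)*(l + 1)*(l + 3)*(l - 4)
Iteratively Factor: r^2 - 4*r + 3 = (r - 3)*(r - 1)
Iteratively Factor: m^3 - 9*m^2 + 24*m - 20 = (m - 5)*(m^2 - 4*m + 4) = (m - 5)*(m - 2)*(m - 2)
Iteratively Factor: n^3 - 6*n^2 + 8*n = (n - 4)*(n^2 - 2*n) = (n - 4)*(n - 2)*(n)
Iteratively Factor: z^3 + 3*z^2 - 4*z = (z)*(z^2 + 3*z - 4) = z*(z - 1)*(z + 4)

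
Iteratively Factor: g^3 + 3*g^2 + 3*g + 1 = (g + 1)*(g^2 + 2*g + 1) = (g + 1)^2*(g + 1)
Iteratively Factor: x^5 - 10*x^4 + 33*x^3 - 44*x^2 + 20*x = (x - 2)*(x^4 - 8*x^3 + 17*x^2 - 10*x) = (x - 2)*(x - 1)*(x^3 - 7*x^2 + 10*x) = (x - 5)*(x - 2)*(x - 1)*(x^2 - 2*x) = x*(x - 5)*(x - 2)*(x - 1)*(x - 2)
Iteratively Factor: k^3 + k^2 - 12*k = (k)*(k^2 + k - 12) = k*(k + 4)*(k - 3)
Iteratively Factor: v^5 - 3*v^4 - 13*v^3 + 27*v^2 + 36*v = (v - 3)*(v^4 - 13*v^2 - 12*v) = (v - 4)*(v - 3)*(v^3 + 4*v^2 + 3*v) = (v - 4)*(v - 3)*(v + 3)*(v^2 + v) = v*(v - 4)*(v - 3)*(v + 3)*(v + 1)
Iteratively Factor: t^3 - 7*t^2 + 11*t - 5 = (t - 1)*(t^2 - 6*t + 5) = (t - 1)^2*(t - 5)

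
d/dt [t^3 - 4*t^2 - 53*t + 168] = 3*t^2 - 8*t - 53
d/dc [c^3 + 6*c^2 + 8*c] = 3*c^2 + 12*c + 8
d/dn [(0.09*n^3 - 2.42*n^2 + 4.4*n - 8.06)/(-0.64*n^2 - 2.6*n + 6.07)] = (-0.0576*n^4 - 0.468*n^3 + 10.7469*n^2 - 39.6956*n + 5.752)/(0.4096*n^4 + 3.328*n^3 - 1.0096*n^2 - 31.564*n + 36.8449)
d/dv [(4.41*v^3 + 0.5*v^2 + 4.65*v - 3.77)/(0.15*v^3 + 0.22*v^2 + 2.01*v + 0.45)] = (0.8952*v^4 + 16.3332*v^3 + 7.632*v^2 + 2.1088*v + 9.6702)/(0.0225*v^6 + 0.066*v^5 + 0.6514*v^4 + 1.0194*v^3 + 4.2381*v^2 + 1.809*v + 0.2025)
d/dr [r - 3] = 1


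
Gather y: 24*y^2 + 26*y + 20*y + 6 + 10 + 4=24*y^2 + 46*y + 20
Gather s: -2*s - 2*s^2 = -2*s^2 - 2*s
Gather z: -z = -z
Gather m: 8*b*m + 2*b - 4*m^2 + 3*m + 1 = 2*b - 4*m^2 + m*(8*b + 3) + 1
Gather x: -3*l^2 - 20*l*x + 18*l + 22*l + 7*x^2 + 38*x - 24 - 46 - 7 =-3*l^2 + 40*l + 7*x^2 + x*(38 - 20*l) - 77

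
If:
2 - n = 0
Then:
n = 2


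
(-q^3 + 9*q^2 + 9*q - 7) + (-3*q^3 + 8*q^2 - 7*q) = -4*q^3 + 17*q^2 + 2*q - 7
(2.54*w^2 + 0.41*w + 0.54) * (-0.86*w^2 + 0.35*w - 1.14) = -2.1844*w^4 + 0.5364*w^3 - 3.2165*w^2 - 0.2784*w - 0.6156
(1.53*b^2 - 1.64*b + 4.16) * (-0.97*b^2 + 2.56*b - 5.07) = -1.4841*b^4 + 5.5076*b^3 - 15.9907*b^2 + 18.9644*b - 21.0912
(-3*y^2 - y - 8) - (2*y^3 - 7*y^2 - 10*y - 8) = -2*y^3 + 4*y^2 + 9*y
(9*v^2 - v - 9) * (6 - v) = -9*v^3 + 55*v^2 + 3*v - 54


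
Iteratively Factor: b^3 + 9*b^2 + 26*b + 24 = (b + 3)*(b^2 + 6*b + 8) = (b + 3)*(b + 4)*(b + 2)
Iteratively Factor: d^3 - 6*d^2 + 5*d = (d)*(d^2 - 6*d + 5) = d*(d - 5)*(d - 1)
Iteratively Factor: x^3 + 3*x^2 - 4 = (x - 1)*(x^2 + 4*x + 4) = (x - 1)*(x + 2)*(x + 2)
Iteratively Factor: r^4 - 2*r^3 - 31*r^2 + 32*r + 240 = (r + 4)*(r^3 - 6*r^2 - 7*r + 60) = (r - 4)*(r + 4)*(r^2 - 2*r - 15) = (r - 4)*(r + 3)*(r + 4)*(r - 5)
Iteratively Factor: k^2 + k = (k)*(k + 1)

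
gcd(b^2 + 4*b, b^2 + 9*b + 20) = b + 4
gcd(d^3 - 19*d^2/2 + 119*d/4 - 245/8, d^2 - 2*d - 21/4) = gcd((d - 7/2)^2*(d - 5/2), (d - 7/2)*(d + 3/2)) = d - 7/2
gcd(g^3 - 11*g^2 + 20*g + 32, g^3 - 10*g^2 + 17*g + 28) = g^2 - 3*g - 4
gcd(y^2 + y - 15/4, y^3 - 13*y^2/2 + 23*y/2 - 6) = y - 3/2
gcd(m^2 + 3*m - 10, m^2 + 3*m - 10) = m^2 + 3*m - 10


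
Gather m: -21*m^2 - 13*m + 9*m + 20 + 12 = -21*m^2 - 4*m + 32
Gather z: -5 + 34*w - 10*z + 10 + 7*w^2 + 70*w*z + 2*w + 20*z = 7*w^2 + 36*w + z*(70*w + 10) + 5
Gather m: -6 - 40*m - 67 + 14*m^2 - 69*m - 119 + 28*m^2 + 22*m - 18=42*m^2 - 87*m - 210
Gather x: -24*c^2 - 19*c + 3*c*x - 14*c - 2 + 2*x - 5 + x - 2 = -24*c^2 - 33*c + x*(3*c + 3) - 9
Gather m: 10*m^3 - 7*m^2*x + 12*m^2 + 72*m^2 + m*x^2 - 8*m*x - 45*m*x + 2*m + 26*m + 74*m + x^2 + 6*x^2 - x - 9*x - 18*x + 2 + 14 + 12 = 10*m^3 + m^2*(84 - 7*x) + m*(x^2 - 53*x + 102) + 7*x^2 - 28*x + 28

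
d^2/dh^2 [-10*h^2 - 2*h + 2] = -20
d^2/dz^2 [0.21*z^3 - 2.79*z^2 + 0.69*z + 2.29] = 1.26*z - 5.58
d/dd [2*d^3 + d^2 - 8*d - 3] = 6*d^2 + 2*d - 8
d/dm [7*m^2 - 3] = 14*m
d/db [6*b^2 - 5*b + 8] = 12*b - 5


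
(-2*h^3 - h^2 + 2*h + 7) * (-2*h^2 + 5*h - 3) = 4*h^5 - 8*h^4 - 3*h^3 - h^2 + 29*h - 21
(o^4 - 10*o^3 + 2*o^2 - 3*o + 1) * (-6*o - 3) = -6*o^5 + 57*o^4 + 18*o^3 + 12*o^2 + 3*o - 3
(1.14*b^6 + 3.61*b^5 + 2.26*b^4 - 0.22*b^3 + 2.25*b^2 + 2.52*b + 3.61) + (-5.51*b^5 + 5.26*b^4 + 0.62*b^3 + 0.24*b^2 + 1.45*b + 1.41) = 1.14*b^6 - 1.9*b^5 + 7.52*b^4 + 0.4*b^3 + 2.49*b^2 + 3.97*b + 5.02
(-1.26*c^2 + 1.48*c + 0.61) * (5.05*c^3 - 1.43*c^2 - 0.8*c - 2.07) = -6.363*c^5 + 9.2758*c^4 + 1.9721*c^3 + 0.5519*c^2 - 3.5516*c - 1.2627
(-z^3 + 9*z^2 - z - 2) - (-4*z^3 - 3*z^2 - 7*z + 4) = 3*z^3 + 12*z^2 + 6*z - 6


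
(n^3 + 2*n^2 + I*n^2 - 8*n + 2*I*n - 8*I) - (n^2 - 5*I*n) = n^3 + n^2 + I*n^2 - 8*n + 7*I*n - 8*I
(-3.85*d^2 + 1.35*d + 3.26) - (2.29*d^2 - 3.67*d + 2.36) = -6.14*d^2 + 5.02*d + 0.9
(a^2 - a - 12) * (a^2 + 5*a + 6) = a^4 + 4*a^3 - 11*a^2 - 66*a - 72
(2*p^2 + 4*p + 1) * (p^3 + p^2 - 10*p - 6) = 2*p^5 + 6*p^4 - 15*p^3 - 51*p^2 - 34*p - 6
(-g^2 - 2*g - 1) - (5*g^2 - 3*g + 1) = -6*g^2 + g - 2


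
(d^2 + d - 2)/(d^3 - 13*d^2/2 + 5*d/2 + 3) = 2*(d + 2)/(2*d^2 - 11*d - 6)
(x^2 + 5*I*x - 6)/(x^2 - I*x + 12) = (x + 2*I)/(x - 4*I)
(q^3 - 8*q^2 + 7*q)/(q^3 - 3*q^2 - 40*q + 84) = q*(q - 1)/(q^2 + 4*q - 12)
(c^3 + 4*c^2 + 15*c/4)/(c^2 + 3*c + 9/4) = c*(2*c + 5)/(2*c + 3)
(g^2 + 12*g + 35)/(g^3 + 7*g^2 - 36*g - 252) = (g + 5)/(g^2 - 36)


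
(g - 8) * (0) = 0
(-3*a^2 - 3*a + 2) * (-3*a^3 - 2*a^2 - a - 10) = 9*a^5 + 15*a^4 + 3*a^3 + 29*a^2 + 28*a - 20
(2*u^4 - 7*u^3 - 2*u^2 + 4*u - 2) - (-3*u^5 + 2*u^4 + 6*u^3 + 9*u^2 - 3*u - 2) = 3*u^5 - 13*u^3 - 11*u^2 + 7*u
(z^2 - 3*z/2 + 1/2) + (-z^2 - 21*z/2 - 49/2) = -12*z - 24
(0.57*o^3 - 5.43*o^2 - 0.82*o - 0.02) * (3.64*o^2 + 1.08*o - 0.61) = 2.0748*o^5 - 19.1496*o^4 - 9.1969*o^3 + 2.3539*o^2 + 0.4786*o + 0.0122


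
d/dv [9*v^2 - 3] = 18*v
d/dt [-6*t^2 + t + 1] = 1 - 12*t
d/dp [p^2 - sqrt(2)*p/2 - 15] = 2*p - sqrt(2)/2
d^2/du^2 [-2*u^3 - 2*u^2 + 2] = -12*u - 4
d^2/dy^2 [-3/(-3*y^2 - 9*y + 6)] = 2*(-y^2 - 3*y + (2*y + 3)^2 + 2)/(y^2 + 3*y - 2)^3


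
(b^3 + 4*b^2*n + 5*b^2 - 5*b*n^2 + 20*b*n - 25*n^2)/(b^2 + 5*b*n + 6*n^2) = (b^3 + 4*b^2*n + 5*b^2 - 5*b*n^2 + 20*b*n - 25*n^2)/(b^2 + 5*b*n + 6*n^2)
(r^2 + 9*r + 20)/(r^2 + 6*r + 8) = (r + 5)/(r + 2)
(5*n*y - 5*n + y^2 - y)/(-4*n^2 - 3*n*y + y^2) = (-5*n*y + 5*n - y^2 + y)/(4*n^2 + 3*n*y - y^2)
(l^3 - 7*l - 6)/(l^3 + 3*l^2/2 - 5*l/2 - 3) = 2*(l - 3)/(2*l - 3)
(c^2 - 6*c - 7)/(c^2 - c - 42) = (c + 1)/(c + 6)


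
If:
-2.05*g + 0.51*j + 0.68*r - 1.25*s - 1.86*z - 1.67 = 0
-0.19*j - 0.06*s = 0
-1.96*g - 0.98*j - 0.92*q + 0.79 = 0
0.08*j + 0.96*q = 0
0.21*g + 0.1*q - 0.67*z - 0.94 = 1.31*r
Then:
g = 0.150171873173503 - 0.189888743055148*z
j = 0.412009523676852*z + 0.548704570383691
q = -0.034334126973071*z - 0.0457253808653076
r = -0.544511487586937*z - 0.696974385282515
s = -1.3046968249767*z - 1.73756447288169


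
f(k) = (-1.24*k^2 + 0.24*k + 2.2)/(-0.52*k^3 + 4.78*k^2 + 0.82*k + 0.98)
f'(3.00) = -0.10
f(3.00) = -0.25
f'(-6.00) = -0.01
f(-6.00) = -0.16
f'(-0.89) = 1.02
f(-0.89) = 0.23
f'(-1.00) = 0.75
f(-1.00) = 0.13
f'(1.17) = -0.48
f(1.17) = 0.10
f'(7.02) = -0.41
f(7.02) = -0.92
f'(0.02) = -2.04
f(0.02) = 2.21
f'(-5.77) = -0.01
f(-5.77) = -0.16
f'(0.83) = -0.94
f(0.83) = 0.33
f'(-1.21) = 0.43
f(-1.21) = 0.01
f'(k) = (0.24 - 2.48*k)/(-0.52*k^3 + 4.78*k^2 + 0.82*k + 0.98) + (-1.24*k^2 + 0.24*k + 2.2)*(1.56*k^2 - 9.56*k - 0.82)/(-0.52*k^3 + 4.78*k^2 + 0.82*k + 0.98)^2 = (-0.6448*k^4 + 0.249599999999999*k^3 + 1.268*k^2 - 23.4624*k - 1.5688)/(0.2704*k^6 - 4.9712*k^5 + 21.9956*k^4 + 6.82*k^3 + 10.0412*k^2 + 1.6072*k + 0.9604)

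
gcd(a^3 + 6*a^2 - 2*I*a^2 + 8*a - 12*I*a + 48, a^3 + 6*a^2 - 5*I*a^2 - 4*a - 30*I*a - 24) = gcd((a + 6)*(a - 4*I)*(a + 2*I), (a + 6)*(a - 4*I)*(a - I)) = a^2 + a*(6 - 4*I) - 24*I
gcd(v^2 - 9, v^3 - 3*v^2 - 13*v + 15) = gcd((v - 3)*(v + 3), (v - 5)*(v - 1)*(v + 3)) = v + 3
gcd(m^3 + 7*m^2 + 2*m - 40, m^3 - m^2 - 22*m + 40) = m^2 + 3*m - 10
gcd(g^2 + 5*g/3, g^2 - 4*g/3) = g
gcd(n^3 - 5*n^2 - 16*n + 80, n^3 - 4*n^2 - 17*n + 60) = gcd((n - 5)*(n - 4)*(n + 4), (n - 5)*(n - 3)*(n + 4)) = n^2 - n - 20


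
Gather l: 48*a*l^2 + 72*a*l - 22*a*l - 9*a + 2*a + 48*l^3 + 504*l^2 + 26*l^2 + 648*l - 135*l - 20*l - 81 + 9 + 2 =-7*a + 48*l^3 + l^2*(48*a + 530) + l*(50*a + 493) - 70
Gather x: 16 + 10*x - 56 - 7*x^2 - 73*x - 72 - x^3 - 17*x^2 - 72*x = -x^3 - 24*x^2 - 135*x - 112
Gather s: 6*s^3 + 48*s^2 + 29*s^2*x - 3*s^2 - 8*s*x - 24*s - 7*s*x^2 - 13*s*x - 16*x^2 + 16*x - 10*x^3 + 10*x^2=6*s^3 + s^2*(29*x + 45) + s*(-7*x^2 - 21*x - 24) - 10*x^3 - 6*x^2 + 16*x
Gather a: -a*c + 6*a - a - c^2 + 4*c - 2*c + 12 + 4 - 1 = a*(5 - c) - c^2 + 2*c + 15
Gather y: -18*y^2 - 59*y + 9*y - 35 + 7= -18*y^2 - 50*y - 28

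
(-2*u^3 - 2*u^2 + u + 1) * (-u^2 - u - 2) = 2*u^5 + 4*u^4 + 5*u^3 + 2*u^2 - 3*u - 2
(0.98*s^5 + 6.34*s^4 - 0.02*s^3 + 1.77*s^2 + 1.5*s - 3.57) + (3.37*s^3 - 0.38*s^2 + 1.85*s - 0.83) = 0.98*s^5 + 6.34*s^4 + 3.35*s^3 + 1.39*s^2 + 3.35*s - 4.4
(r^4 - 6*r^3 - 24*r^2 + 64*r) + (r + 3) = r^4 - 6*r^3 - 24*r^2 + 65*r + 3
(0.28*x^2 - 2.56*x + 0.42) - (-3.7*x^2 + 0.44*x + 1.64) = 3.98*x^2 - 3.0*x - 1.22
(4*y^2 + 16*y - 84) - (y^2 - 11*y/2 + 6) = 3*y^2 + 43*y/2 - 90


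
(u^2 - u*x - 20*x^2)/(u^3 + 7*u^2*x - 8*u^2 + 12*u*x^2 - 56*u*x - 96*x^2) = (u - 5*x)/(u^2 + 3*u*x - 8*u - 24*x)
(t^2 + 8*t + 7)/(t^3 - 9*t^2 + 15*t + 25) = (t + 7)/(t^2 - 10*t + 25)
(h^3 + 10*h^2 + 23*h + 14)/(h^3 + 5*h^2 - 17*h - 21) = (h + 2)/(h - 3)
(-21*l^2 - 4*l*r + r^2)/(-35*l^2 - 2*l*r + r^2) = (3*l + r)/(5*l + r)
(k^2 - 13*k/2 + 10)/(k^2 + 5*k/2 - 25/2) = (k - 4)/(k + 5)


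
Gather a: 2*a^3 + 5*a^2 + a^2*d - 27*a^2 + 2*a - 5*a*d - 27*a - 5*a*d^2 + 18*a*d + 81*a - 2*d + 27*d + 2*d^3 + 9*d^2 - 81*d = 2*a^3 + a^2*(d - 22) + a*(-5*d^2 + 13*d + 56) + 2*d^3 + 9*d^2 - 56*d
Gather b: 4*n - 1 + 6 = 4*n + 5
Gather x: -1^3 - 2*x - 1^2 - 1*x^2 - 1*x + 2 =-x^2 - 3*x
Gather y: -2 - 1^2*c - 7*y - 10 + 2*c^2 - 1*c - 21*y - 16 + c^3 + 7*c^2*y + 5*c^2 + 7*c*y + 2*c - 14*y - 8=c^3 + 7*c^2 + y*(7*c^2 + 7*c - 42) - 36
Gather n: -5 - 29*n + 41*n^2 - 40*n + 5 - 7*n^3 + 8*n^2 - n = -7*n^3 + 49*n^2 - 70*n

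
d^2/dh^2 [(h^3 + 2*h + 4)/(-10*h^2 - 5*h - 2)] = 82*h*(-5*h^2 - 30*h - 12)/(1000*h^6 + 1500*h^5 + 1350*h^4 + 725*h^3 + 270*h^2 + 60*h + 8)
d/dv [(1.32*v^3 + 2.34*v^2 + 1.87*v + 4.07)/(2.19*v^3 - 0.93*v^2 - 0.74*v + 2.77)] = (-1.77635683940025e-15*v^5 - 6.3522*v^4 - 10.1442*v^3 - 15.7632*v^2 + 20.5338*v + 8.1917)/(4.7961*v^6 - 4.0734*v^5 - 2.3763*v^4 + 13.509*v^3 - 4.6046*v^2 - 4.0996*v + 7.6729)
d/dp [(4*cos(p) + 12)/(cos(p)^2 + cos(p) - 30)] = 4*(cos(p)^2 + 6*cos(p) + 33)*sin(p)/(cos(p)^2 + cos(p) - 30)^2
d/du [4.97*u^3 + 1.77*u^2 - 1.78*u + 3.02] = 14.91*u^2 + 3.54*u - 1.78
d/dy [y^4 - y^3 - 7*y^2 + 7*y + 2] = 4*y^3 - 3*y^2 - 14*y + 7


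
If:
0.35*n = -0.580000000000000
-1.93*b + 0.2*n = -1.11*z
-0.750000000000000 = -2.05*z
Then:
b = 0.04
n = -1.66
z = 0.37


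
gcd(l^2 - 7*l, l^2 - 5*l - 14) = l - 7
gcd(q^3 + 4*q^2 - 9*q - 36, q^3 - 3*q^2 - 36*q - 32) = q + 4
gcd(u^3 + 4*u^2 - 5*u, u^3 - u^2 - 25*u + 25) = u^2 + 4*u - 5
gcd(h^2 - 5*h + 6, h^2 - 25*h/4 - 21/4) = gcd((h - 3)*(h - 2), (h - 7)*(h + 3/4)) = 1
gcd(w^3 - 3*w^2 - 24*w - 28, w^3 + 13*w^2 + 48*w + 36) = 1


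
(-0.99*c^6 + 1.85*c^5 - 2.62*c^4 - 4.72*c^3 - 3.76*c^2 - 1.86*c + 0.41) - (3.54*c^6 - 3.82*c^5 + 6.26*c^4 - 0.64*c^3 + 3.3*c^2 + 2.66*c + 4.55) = -4.53*c^6 + 5.67*c^5 - 8.88*c^4 - 4.08*c^3 - 7.06*c^2 - 4.52*c - 4.14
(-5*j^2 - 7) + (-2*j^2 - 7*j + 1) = -7*j^2 - 7*j - 6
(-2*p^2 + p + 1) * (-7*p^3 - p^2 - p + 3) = 14*p^5 - 5*p^4 - 6*p^3 - 8*p^2 + 2*p + 3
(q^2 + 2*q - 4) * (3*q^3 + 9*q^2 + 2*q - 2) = 3*q^5 + 15*q^4 + 8*q^3 - 34*q^2 - 12*q + 8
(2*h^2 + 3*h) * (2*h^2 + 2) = 4*h^4 + 6*h^3 + 4*h^2 + 6*h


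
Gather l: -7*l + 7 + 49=56 - 7*l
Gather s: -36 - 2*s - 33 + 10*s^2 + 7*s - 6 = 10*s^2 + 5*s - 75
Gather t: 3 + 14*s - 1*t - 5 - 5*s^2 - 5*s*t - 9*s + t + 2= -5*s^2 - 5*s*t + 5*s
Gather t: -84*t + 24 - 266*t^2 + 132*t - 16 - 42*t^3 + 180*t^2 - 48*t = -42*t^3 - 86*t^2 + 8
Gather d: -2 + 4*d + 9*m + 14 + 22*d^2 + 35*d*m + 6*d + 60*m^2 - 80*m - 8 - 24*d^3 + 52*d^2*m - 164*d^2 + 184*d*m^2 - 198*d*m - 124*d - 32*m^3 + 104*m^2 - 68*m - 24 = -24*d^3 + d^2*(52*m - 142) + d*(184*m^2 - 163*m - 114) - 32*m^3 + 164*m^2 - 139*m - 20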